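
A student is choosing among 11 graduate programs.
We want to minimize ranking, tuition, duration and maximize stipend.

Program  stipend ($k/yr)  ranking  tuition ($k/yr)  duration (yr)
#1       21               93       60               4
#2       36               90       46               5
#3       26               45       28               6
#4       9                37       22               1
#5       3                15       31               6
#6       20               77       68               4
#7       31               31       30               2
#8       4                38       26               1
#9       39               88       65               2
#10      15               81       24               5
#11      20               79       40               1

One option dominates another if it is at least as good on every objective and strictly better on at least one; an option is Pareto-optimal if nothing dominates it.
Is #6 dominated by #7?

#7 vs #6: stipend 31≥20, ranking 31≤77, tuition 30≤68, duration 2≤4 — #7 is at least as good on every objective with at least one strict improvement.

Yes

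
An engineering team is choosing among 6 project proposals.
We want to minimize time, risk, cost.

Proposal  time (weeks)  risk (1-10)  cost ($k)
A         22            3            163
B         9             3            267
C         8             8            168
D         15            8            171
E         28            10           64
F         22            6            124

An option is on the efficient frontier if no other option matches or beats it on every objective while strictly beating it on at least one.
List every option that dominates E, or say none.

A: worse on cost (163 vs 64).
B: worse on cost (267 vs 64).
C: worse on cost (168 vs 64).
D: worse on cost (171 vs 64).
F: worse on cost (124 vs 64).
No option dominates E.

none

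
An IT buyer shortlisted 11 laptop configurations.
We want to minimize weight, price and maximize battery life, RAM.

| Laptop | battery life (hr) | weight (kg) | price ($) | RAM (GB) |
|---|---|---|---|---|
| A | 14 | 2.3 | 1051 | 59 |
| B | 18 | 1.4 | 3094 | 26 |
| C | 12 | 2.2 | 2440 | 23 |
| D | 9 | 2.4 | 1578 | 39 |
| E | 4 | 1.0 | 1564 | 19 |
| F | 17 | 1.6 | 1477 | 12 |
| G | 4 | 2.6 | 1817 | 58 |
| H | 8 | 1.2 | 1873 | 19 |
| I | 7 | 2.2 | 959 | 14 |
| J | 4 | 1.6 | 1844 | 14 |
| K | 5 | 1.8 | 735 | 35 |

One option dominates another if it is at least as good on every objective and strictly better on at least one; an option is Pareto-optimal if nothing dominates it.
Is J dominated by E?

Yes

E vs J: battery life 4≥4, weight 1.0≤1.6, price 1564≤1844, RAM 19≥14 — E is at least as good on every objective with at least one strict improvement.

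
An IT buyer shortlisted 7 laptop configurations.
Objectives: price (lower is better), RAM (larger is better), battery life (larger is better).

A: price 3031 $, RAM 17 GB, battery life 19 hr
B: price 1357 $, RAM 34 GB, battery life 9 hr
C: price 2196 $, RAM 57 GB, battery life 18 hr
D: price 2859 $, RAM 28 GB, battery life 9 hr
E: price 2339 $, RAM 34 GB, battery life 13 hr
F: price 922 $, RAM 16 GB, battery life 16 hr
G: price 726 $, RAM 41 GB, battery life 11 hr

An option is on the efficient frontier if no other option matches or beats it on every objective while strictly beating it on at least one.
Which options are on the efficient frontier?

A: not dominated (best battery life).
B: dominated by G (price 726≤1357, RAM 41≥34, battery life 11≥9).
C: not dominated (best RAM).
D: dominated by B (price 1357≤2859, RAM 34≥28, battery life 9≥9).
E: dominated by C (price 2196≤2339, RAM 57≥34, battery life 18≥13).
F: not dominated.
G: not dominated (best price).

A, C, F, G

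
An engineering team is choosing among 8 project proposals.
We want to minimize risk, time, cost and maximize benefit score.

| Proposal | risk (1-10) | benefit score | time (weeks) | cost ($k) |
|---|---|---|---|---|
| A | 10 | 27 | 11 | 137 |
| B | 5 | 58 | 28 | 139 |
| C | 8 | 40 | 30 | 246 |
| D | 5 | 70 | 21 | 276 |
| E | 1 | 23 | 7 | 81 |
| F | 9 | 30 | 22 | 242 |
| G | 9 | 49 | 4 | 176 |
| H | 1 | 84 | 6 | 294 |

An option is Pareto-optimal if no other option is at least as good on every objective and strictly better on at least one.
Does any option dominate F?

G vs F: risk 9≤9, benefit score 49≥30, time 4≤22, cost 176≤242 — G is at least as good on every objective and strictly better on at least one, so G dominates F.

Yes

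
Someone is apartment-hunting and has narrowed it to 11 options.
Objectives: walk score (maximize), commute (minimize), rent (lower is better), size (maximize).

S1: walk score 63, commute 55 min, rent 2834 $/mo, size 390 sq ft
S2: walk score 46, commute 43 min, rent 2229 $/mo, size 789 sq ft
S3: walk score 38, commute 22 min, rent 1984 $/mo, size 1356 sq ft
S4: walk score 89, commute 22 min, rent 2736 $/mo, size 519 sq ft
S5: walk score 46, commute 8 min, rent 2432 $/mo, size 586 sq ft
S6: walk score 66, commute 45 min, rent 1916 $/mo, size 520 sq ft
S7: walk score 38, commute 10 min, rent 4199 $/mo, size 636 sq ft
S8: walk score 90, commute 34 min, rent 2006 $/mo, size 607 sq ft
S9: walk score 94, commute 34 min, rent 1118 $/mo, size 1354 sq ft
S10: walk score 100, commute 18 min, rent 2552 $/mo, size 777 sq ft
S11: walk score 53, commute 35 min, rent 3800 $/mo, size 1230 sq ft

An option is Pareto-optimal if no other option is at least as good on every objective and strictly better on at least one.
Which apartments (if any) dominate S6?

S9

S9: walk score 94≥66, commute 34≤45, rent 1118≤1916, size 1354≥520 — dominates S6.
Others (S1, S2, S3, S4, S5, S7, S8, S10, S11) are each worse than S6 on at least one objective.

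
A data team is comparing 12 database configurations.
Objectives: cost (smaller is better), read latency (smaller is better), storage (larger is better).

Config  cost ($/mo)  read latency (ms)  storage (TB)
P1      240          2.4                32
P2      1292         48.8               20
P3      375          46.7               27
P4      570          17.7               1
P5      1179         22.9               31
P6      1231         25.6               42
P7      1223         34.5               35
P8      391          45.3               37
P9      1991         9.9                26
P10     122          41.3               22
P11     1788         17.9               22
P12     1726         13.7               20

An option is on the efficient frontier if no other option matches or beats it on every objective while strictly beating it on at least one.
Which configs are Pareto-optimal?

P1, P6, P7, P8, P10

P1: not dominated (best read latency).
P2: dominated by P1 (cost 240≤1292, read latency 2.4≤48.8, storage 32≥20).
P3: dominated by P1 (cost 240≤375, read latency 2.4≤46.7, storage 32≥27).
P4: dominated by P1 (cost 240≤570, read latency 2.4≤17.7, storage 32≥1).
P5: dominated by P1 (cost 240≤1179, read latency 2.4≤22.9, storage 32≥31).
P6: not dominated (best storage).
P7: not dominated.
P8: not dominated.
P9: dominated by P1 (cost 240≤1991, read latency 2.4≤9.9, storage 32≥26).
P10: not dominated (best cost).
P11: dominated by P1 (cost 240≤1788, read latency 2.4≤17.9, storage 32≥22).
P12: dominated by P1 (cost 240≤1726, read latency 2.4≤13.7, storage 32≥20).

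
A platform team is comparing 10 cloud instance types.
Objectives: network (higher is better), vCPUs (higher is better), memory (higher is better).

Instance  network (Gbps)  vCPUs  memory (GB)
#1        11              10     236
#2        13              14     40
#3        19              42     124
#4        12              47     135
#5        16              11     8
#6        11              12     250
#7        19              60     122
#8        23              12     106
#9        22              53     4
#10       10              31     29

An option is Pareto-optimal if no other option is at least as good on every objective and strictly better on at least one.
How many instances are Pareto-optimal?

#1: dominated by #6 (network 11≥11, vCPUs 12≥10, memory 250≥236).
#2: dominated by #3 (network 19≥13, vCPUs 42≥14, memory 124≥40).
#3: not dominated.
#4: not dominated.
#5: dominated by #3 (network 19≥16, vCPUs 42≥11, memory 124≥8).
#6: not dominated (best memory).
#7: not dominated (best vCPUs).
#8: not dominated (best network).
#9: not dominated.
#10: dominated by #3 (network 19≥10, vCPUs 42≥31, memory 124≥29).
Pareto-optimal: #3, #4, #6, #7, #8, #9 → 6.

6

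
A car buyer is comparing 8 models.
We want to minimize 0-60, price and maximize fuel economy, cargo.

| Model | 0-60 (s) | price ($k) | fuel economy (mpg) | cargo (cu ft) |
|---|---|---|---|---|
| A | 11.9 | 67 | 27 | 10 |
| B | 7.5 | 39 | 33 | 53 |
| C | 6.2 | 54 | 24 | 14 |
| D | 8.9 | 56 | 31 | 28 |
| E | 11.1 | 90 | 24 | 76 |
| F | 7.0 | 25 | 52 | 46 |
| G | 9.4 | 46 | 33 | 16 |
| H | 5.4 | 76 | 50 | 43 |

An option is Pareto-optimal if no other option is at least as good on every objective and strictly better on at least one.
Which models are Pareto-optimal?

B, C, E, F, H

A: dominated by B (0-60 7.5≤11.9, price 39≤67, fuel economy 33≥27, cargo 53≥10).
B: not dominated.
C: not dominated.
D: dominated by B (0-60 7.5≤8.9, price 39≤56, fuel economy 33≥31, cargo 53≥28).
E: not dominated (best cargo).
F: not dominated (best price).
G: dominated by B (0-60 7.5≤9.4, price 39≤46, fuel economy 33≥33, cargo 53≥16).
H: not dominated (best 0-60).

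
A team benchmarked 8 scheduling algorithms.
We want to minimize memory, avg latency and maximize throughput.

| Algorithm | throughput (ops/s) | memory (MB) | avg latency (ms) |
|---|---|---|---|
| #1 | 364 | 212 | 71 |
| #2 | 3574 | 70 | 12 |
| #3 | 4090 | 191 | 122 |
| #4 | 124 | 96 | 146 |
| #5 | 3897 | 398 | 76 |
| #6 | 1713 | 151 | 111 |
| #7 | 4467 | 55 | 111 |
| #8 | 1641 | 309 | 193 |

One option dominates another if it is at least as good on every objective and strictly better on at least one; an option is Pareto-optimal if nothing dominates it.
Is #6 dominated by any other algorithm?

#2 vs #6: throughput 3574≥1713, memory 70≤151, avg latency 12≤111 — #2 is at least as good on every objective and strictly better on at least one, so #2 dominates #6.

Yes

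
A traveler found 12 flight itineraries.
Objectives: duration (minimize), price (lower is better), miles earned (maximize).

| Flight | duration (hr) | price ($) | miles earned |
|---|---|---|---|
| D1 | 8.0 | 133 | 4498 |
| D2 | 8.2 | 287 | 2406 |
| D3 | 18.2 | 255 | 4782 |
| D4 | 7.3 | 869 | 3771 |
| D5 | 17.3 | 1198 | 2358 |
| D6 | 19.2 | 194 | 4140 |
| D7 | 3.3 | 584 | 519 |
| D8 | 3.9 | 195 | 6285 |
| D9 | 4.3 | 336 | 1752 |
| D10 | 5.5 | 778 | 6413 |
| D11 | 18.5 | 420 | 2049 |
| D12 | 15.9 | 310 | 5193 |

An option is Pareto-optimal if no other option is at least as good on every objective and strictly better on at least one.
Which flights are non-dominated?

D1, D7, D8, D10

D1: not dominated (best price).
D2: dominated by D1 (duration 8.0≤8.2, price 133≤287, miles earned 4498≥2406).
D3: dominated by D8 (duration 3.9≤18.2, price 195≤255, miles earned 6285≥4782).
D4: dominated by D8 (duration 3.9≤7.3, price 195≤869, miles earned 6285≥3771).
D5: dominated by D1 (duration 8.0≤17.3, price 133≤1198, miles earned 4498≥2358).
D6: dominated by D1 (duration 8.0≤19.2, price 133≤194, miles earned 4498≥4140).
D7: not dominated (best duration).
D8: not dominated.
D9: dominated by D8 (duration 3.9≤4.3, price 195≤336, miles earned 6285≥1752).
D10: not dominated (best miles earned).
D11: dominated by D1 (duration 8.0≤18.5, price 133≤420, miles earned 4498≥2049).
D12: dominated by D8 (duration 3.9≤15.9, price 195≤310, miles earned 6285≥5193).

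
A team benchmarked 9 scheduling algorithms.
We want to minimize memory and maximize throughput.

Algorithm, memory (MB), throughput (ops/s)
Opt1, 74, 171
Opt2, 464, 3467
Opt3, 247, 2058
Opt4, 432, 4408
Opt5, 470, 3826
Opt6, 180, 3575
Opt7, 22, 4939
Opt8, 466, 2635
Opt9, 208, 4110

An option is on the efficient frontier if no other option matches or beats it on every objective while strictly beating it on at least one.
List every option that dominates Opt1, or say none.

Opt7

Opt7: memory 22≤74, throughput 4939≥171 — dominates Opt1.
Others (Opt2, Opt3, Opt4, Opt5, Opt6, Opt8, Opt9) are each worse than Opt1 on at least one objective.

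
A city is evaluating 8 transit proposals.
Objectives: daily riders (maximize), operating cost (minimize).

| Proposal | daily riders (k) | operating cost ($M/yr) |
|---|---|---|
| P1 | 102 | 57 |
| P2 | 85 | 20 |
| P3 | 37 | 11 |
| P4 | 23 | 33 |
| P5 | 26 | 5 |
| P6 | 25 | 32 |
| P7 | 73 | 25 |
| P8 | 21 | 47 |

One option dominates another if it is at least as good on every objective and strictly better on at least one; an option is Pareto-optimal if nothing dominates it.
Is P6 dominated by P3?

P3 vs P6: daily riders 37≥25, operating cost 11≤32 — P3 is at least as good on every objective with at least one strict improvement.

Yes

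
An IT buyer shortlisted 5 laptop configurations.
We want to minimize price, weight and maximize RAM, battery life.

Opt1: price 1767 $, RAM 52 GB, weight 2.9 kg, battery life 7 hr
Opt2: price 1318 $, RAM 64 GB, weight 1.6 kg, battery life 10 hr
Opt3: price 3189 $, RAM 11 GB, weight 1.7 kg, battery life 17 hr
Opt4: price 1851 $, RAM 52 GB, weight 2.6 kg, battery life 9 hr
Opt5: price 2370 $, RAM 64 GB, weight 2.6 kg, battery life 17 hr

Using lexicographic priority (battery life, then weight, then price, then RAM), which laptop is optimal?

Opt3

First maximize battery life: best is 17, kept {Opt3, Opt5}.
Then minimize weight: best is 1.7, kept {Opt3}.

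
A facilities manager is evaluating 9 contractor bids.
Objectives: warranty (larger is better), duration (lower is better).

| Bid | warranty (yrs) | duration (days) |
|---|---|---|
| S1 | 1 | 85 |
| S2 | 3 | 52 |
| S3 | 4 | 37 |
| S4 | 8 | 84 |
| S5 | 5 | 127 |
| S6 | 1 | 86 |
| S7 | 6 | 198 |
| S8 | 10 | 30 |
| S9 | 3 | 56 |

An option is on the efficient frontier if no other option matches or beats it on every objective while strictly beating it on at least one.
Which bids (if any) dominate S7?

S4, S8

S4: warranty 8≥6, duration 84≤198 — dominates S7.
S8: warranty 10≥6, duration 30≤198 — dominates S7.
Others (S1, S2, S3, S5, S6, S9) are each worse than S7 on at least one objective.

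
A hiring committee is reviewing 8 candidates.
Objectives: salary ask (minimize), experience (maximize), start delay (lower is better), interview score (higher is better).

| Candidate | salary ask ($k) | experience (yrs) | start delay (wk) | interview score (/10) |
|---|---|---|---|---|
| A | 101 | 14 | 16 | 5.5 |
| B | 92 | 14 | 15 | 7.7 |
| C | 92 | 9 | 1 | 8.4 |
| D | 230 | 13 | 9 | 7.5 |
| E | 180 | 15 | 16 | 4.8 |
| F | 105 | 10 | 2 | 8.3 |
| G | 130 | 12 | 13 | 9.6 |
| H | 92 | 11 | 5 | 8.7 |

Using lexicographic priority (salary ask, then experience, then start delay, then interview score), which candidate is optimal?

First minimize salary ask: best is 92, kept {B, C, H}.
Then maximize experience: best is 14, kept {B}.

B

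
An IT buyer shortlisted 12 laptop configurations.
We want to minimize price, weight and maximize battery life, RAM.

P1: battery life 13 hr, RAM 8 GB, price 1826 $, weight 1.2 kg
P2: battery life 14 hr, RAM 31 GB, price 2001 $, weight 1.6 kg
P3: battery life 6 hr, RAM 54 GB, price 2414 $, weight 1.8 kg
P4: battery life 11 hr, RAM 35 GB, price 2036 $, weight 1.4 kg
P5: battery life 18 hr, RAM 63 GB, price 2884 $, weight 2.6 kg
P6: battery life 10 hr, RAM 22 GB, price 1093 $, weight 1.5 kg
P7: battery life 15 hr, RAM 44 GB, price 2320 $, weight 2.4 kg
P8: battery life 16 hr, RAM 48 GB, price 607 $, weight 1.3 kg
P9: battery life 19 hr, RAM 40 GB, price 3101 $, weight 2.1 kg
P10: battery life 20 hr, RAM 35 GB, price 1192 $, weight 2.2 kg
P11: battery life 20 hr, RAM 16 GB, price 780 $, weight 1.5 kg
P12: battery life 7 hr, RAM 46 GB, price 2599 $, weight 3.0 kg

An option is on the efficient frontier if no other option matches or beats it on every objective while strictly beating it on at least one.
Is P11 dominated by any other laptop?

No

P1: worse on battery life (13 vs 20).
P2: worse on battery life (14 vs 20).
P3: worse on battery life (6 vs 20).
P4: worse on battery life (11 vs 20).
P5: worse on battery life (18 vs 20).
P6: worse on battery life (10 vs 20).
P7: worse on battery life (15 vs 20).
P8: worse on battery life (16 vs 20).
P9: worse on battery life (19 vs 20).
P10: worse on price (1192 vs 780).
P12: worse on battery life (7 vs 20).
No option is at least as good as P11 on every objective and strictly better on one.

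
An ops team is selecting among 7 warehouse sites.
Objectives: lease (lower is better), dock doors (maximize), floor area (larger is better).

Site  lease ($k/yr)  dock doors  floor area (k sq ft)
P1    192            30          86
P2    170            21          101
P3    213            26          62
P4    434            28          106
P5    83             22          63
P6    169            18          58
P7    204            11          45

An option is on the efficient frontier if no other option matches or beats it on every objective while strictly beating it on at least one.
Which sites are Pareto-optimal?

P1: not dominated (best dock doors).
P2: not dominated.
P3: dominated by P1 (lease 192≤213, dock doors 30≥26, floor area 86≥62).
P4: not dominated (best floor area).
P5: not dominated (best lease).
P6: dominated by P5 (lease 83≤169, dock doors 22≥18, floor area 63≥58).
P7: dominated by P1 (lease 192≤204, dock doors 30≥11, floor area 86≥45).

P1, P2, P4, P5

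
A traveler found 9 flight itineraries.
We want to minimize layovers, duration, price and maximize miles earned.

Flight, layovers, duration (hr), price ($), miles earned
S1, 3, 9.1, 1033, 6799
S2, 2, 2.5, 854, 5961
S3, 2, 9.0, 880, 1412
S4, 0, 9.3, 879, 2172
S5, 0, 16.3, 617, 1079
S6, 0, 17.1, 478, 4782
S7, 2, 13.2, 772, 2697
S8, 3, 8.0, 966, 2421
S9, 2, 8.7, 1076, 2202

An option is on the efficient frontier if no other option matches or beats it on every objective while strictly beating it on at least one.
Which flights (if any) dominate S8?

S2: layovers 2≤3, duration 2.5≤8.0, price 854≤966, miles earned 5961≥2421 — dominates S8.
Others (S1, S3, S4, S5, S6, S7, S9) are each worse than S8 on at least one objective.

S2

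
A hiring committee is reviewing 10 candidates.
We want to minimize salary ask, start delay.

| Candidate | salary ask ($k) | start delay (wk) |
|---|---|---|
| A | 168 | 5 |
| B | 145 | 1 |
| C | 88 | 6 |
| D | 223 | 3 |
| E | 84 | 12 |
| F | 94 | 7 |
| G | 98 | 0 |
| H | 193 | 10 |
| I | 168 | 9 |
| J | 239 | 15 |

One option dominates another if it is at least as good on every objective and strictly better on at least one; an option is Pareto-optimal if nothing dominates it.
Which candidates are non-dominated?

C, E, G

A: dominated by B (salary ask 145≤168, start delay 1≤5).
B: dominated by G (salary ask 98≤145, start delay 0≤1).
C: not dominated.
D: dominated by B (salary ask 145≤223, start delay 1≤3).
E: not dominated (best salary ask).
F: dominated by C (salary ask 88≤94, start delay 6≤7).
G: not dominated (best start delay).
H: dominated by A (salary ask 168≤193, start delay 5≤10).
I: dominated by A (salary ask 168≤168, start delay 5≤9).
J: dominated by A (salary ask 168≤239, start delay 5≤15).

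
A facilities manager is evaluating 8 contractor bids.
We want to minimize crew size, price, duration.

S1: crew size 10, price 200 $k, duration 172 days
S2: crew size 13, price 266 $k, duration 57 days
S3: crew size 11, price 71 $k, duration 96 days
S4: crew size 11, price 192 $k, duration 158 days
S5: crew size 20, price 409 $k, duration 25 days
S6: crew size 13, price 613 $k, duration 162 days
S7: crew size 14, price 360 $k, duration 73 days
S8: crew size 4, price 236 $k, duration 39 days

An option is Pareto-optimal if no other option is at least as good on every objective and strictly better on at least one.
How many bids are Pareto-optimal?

S1: not dominated.
S2: dominated by S8 (crew size 4≤13, price 236≤266, duration 39≤57).
S3: not dominated (best price).
S4: dominated by S3 (crew size 11≤11, price 71≤192, duration 96≤158).
S5: not dominated (best duration).
S6: dominated by S2 (crew size 13≤13, price 266≤613, duration 57≤162).
S7: dominated by S2 (crew size 13≤14, price 266≤360, duration 57≤73).
S8: not dominated (best crew size).
Pareto-optimal: S1, S3, S5, S8 → 4.

4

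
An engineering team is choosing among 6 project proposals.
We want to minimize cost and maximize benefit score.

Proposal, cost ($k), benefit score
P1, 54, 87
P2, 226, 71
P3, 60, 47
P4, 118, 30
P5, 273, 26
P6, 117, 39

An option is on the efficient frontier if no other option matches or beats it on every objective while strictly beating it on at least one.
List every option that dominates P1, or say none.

P2: worse on cost (226 vs 54).
P3: worse on cost (60 vs 54).
P4: worse on cost (118 vs 54).
P5: worse on cost (273 vs 54).
P6: worse on cost (117 vs 54).
No option dominates P1.

none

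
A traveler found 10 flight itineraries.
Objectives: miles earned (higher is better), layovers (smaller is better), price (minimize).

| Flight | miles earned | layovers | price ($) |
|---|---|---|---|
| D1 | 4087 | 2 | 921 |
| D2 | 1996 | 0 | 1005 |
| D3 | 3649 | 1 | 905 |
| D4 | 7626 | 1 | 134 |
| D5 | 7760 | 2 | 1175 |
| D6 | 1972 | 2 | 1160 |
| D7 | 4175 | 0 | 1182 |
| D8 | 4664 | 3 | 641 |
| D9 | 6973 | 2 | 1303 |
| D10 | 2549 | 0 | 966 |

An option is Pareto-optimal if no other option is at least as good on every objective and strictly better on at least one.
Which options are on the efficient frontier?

D1: dominated by D4 (miles earned 7626≥4087, layovers 1≤2, price 134≤921).
D2: dominated by D10 (miles earned 2549≥1996, layovers 0≤0, price 966≤1005).
D3: dominated by D4 (miles earned 7626≥3649, layovers 1≤1, price 134≤905).
D4: not dominated (best price).
D5: not dominated (best miles earned).
D6: dominated by D1 (miles earned 4087≥1972, layovers 2≤2, price 921≤1160).
D7: not dominated.
D8: dominated by D4 (miles earned 7626≥4664, layovers 1≤3, price 134≤641).
D9: dominated by D4 (miles earned 7626≥6973, layovers 1≤2, price 134≤1303).
D10: not dominated.

D4, D5, D7, D10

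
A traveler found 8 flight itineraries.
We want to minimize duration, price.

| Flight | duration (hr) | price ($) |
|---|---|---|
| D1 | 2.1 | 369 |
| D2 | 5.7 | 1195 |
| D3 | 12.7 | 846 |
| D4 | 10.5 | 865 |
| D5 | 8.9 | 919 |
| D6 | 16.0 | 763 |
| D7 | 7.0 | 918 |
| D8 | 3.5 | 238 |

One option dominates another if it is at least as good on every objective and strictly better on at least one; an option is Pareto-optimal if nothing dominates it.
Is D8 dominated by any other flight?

No

D1: worse on price (369 vs 238).
D2: worse on duration (5.7 vs 3.5).
D3: worse on duration (12.7 vs 3.5).
D4: worse on duration (10.5 vs 3.5).
D5: worse on duration (8.9 vs 3.5).
D6: worse on duration (16.0 vs 3.5).
D7: worse on duration (7.0 vs 3.5).
No option is at least as good as D8 on every objective and strictly better on one.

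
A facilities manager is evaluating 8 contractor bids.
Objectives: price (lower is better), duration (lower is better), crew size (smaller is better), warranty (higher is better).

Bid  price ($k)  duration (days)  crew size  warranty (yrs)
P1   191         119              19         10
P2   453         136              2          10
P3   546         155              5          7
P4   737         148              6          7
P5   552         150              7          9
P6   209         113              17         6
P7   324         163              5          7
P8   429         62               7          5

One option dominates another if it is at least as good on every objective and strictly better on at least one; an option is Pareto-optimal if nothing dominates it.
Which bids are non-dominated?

P1, P2, P6, P7, P8

P1: not dominated (best price).
P2: not dominated (best crew size).
P3: dominated by P2 (price 453≤546, duration 136≤155, crew size 2≤5, warranty 10≥7).
P4: dominated by P2 (price 453≤737, duration 136≤148, crew size 2≤6, warranty 10≥7).
P5: dominated by P2 (price 453≤552, duration 136≤150, crew size 2≤7, warranty 10≥9).
P6: not dominated.
P7: not dominated.
P8: not dominated (best duration).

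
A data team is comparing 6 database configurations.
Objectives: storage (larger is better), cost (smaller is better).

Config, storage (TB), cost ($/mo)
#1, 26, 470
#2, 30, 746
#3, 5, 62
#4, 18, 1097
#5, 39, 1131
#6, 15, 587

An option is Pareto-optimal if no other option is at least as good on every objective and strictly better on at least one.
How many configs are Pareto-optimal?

#1: not dominated.
#2: not dominated.
#3: not dominated (best cost).
#4: dominated by #1 (storage 26≥18, cost 470≤1097).
#5: not dominated (best storage).
#6: dominated by #1 (storage 26≥15, cost 470≤587).
Pareto-optimal: #1, #2, #3, #5 → 4.

4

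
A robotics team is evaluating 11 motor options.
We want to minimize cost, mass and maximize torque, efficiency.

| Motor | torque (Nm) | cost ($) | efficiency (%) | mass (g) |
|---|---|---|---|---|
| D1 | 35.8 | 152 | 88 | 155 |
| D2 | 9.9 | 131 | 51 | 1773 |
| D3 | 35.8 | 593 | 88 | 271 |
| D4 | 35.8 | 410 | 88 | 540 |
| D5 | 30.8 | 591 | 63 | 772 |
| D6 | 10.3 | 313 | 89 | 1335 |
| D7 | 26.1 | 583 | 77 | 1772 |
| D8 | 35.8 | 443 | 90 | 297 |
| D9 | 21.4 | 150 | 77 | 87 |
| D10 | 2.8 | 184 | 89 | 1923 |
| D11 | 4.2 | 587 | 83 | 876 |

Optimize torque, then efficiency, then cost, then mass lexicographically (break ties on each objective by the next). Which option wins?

First maximize torque: best is 35.8, kept {D1, D3, D4, D8}.
Then maximize efficiency: best is 90, kept {D8}.

D8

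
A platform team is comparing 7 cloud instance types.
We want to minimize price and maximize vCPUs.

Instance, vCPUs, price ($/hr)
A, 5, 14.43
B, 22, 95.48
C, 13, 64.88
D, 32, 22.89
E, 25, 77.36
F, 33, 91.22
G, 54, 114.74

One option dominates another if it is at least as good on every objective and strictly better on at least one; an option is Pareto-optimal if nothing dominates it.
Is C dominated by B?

No

B vs C: B is worse on price (95.48 vs 64.88), so it does not dominate C.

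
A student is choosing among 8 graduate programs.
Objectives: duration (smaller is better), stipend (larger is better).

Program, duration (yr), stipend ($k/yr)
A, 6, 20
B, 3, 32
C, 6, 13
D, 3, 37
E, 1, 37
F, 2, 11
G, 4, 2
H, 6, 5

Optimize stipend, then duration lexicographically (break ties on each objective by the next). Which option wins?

E

First maximize stipend: best is 37, kept {D, E}.
Then minimize duration: best is 1, kept {E}.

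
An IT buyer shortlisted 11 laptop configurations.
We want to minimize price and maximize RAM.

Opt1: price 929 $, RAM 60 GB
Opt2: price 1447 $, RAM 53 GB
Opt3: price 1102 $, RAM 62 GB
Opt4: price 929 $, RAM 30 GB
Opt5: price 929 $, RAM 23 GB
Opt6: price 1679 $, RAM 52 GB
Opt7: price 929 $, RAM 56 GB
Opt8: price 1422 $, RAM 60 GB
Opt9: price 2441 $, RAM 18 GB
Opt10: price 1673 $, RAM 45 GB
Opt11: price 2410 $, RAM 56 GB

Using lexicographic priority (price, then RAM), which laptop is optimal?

First minimize price: best is 929, kept {Opt1, Opt4, Opt5, Opt7}.
Then maximize RAM: best is 60, kept {Opt1}.

Opt1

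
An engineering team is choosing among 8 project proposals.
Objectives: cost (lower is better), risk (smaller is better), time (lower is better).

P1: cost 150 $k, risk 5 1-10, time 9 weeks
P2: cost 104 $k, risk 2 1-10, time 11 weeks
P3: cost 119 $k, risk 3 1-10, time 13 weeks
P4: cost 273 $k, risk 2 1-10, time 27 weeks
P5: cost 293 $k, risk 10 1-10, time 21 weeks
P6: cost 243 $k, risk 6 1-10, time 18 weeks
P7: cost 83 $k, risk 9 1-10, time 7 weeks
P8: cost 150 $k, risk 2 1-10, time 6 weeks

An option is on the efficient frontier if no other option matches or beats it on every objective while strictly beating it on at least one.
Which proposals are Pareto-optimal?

P1: dominated by P8 (cost 150≤150, risk 2≤5, time 6≤9).
P2: not dominated.
P3: dominated by P2 (cost 104≤119, risk 2≤3, time 11≤13).
P4: dominated by P2 (cost 104≤273, risk 2≤2, time 11≤27).
P5: dominated by P1 (cost 150≤293, risk 5≤10, time 9≤21).
P6: dominated by P1 (cost 150≤243, risk 5≤6, time 9≤18).
P7: not dominated (best cost).
P8: not dominated (best time).

P2, P7, P8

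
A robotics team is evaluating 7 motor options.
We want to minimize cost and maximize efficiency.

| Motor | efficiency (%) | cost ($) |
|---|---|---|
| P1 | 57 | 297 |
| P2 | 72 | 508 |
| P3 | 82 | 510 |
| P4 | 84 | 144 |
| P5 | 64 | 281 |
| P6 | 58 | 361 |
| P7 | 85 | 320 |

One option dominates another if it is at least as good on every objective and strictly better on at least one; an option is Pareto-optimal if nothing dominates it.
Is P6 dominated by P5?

P5 vs P6: efficiency 64≥58, cost 281≤361 — P5 is at least as good on every objective with at least one strict improvement.

Yes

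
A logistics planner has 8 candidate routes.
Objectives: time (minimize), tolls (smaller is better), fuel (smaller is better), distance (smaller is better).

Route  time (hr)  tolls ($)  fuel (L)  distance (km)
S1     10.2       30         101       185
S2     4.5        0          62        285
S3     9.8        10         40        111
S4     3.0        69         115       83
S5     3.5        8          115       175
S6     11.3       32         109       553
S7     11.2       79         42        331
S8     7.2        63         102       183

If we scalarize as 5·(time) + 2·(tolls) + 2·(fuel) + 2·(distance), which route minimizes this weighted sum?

S1: 5·10.2 + 2·30 + 2·101 + 2·185 = 683.0
S2: 5·4.5 + 2·0 + 2·62 + 2·285 = 716.5
S3: 5·9.8 + 2·10 + 2·40 + 2·111 = 371.0
S4: 5·3.0 + 2·69 + 2·115 + 2·83 = 549.0
S5: 5·3.5 + 2·8 + 2·115 + 2·175 = 613.5
S6: 5·11.3 + 2·32 + 2·109 + 2·553 = 1444.5
S7: 5·11.2 + 2·79 + 2·42 + 2·331 = 960.0
S8: 5·7.2 + 2·63 + 2·102 + 2·183 = 732.0
Lowest: S3 at 371.0.

S3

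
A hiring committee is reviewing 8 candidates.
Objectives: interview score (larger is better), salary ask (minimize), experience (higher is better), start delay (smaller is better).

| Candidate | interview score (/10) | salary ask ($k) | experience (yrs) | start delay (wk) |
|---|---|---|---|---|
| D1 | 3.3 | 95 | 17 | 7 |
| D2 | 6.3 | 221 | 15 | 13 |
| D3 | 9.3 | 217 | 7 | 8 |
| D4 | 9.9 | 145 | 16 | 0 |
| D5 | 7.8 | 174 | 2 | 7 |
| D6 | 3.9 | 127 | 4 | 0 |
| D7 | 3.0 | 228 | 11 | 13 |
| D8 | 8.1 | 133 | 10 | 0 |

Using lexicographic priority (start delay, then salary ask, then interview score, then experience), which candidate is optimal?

First minimize start delay: best is 0, kept {D4, D6, D8}.
Then minimize salary ask: best is 127, kept {D6}.

D6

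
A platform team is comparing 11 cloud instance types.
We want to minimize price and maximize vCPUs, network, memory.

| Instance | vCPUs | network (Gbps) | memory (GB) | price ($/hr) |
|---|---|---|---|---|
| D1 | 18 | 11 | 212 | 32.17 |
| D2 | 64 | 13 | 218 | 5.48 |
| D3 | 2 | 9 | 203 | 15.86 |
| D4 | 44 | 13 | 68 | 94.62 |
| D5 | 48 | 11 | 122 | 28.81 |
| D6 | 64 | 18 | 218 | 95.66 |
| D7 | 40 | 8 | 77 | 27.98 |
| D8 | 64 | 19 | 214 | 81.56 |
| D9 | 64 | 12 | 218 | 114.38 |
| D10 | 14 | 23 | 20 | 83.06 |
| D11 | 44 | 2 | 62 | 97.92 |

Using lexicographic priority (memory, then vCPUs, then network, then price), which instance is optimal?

First maximize memory: best is 218, kept {D2, D6, D9}.
Then maximize vCPUs: best is 64, kept {D2, D6, D9}.
Then maximize network: best is 18, kept {D6}.

D6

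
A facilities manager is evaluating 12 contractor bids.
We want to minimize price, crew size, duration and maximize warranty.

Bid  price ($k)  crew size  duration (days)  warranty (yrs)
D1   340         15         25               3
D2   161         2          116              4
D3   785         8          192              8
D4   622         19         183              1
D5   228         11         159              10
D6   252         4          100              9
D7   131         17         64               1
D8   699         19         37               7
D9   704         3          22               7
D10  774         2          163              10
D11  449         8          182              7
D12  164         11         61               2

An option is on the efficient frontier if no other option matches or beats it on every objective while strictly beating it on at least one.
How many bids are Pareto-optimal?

9

D1: not dominated.
D2: not dominated.
D3: dominated by D6 (price 252≤785, crew size 4≤8, duration 100≤192, warranty 9≥8).
D4: dominated by D1 (price 340≤622, crew size 15≤19, duration 25≤183, warranty 3≥1).
D5: not dominated.
D6: not dominated.
D7: not dominated (best price).
D8: not dominated.
D9: not dominated (best duration).
D10: not dominated.
D11: dominated by D6 (price 252≤449, crew size 4≤8, duration 100≤182, warranty 9≥7).
D12: not dominated.
Pareto-optimal: D1, D2, D5, D6, D7, D8, D9, D10, D12 → 9.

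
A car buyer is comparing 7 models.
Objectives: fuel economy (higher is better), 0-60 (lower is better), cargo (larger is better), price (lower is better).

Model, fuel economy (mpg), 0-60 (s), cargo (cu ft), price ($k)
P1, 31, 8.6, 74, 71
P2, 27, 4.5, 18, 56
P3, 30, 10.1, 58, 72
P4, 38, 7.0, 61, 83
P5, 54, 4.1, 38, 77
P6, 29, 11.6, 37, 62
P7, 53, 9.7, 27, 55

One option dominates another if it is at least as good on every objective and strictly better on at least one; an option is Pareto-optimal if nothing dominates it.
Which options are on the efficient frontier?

P1, P2, P4, P5, P6, P7

P1: not dominated (best cargo).
P2: not dominated.
P3: dominated by P1 (fuel economy 31≥30, 0-60 8.6≤10.1, cargo 74≥58, price 71≤72).
P4: not dominated.
P5: not dominated (best fuel economy).
P6: not dominated.
P7: not dominated (best price).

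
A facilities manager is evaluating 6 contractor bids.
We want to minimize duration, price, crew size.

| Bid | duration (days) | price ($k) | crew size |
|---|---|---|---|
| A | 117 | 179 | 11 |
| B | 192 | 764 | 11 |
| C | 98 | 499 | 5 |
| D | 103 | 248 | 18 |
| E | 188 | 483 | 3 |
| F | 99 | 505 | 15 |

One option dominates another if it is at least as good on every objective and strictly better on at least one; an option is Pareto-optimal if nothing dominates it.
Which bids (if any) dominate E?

A: worse on crew size (11 vs 3).
B: worse on duration (192 vs 188).
C: worse on price (499 vs 483).
D: worse on crew size (18 vs 3).
F: worse on price (505 vs 483).
No option dominates E.

none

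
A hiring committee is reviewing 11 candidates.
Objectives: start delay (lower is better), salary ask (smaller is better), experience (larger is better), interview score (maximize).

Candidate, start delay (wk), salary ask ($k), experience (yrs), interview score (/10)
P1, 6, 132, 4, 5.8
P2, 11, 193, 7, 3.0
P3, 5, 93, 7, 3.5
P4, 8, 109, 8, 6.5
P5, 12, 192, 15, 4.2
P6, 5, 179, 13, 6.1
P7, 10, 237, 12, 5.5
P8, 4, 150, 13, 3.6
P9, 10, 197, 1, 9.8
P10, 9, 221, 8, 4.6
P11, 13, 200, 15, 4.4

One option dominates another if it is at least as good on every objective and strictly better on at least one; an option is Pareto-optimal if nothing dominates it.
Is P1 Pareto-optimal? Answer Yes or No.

Yes

P2: worse on start delay (11 vs 6).
P3: worse on interview score (3.5 vs 5.8).
P4: worse on start delay (8 vs 6).
P5: worse on start delay (12 vs 6).
P6: worse on salary ask (179 vs 132).
P7: worse on start delay (10 vs 6).
P8: worse on salary ask (150 vs 132).
P9: worse on start delay (10 vs 6).
P10: worse on start delay (9 vs 6).
P11: worse on start delay (13 vs 6).
No option is at least as good as P1 on every objective and strictly better on one.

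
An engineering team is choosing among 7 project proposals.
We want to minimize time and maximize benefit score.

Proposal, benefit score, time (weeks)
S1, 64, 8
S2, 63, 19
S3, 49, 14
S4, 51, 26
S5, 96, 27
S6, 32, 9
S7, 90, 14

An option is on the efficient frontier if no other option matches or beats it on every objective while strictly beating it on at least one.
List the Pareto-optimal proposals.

S1: not dominated (best time).
S2: dominated by S1 (benefit score 64≥63, time 8≤19).
S3: dominated by S1 (benefit score 64≥49, time 8≤14).
S4: dominated by S1 (benefit score 64≥51, time 8≤26).
S5: not dominated (best benefit score).
S6: dominated by S1 (benefit score 64≥32, time 8≤9).
S7: not dominated.

S1, S5, S7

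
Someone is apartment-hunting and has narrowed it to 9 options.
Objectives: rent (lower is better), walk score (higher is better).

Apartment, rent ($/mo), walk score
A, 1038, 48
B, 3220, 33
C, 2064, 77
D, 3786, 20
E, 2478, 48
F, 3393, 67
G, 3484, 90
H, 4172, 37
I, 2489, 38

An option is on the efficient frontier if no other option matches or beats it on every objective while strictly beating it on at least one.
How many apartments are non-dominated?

3

A: not dominated (best rent).
B: dominated by A (rent 1038≤3220, walk score 48≥33).
C: not dominated.
D: dominated by A (rent 1038≤3786, walk score 48≥20).
E: dominated by A (rent 1038≤2478, walk score 48≥48).
F: dominated by C (rent 2064≤3393, walk score 77≥67).
G: not dominated (best walk score).
H: dominated by A (rent 1038≤4172, walk score 48≥37).
I: dominated by A (rent 1038≤2489, walk score 48≥38).
Pareto-optimal: A, C, G → 3.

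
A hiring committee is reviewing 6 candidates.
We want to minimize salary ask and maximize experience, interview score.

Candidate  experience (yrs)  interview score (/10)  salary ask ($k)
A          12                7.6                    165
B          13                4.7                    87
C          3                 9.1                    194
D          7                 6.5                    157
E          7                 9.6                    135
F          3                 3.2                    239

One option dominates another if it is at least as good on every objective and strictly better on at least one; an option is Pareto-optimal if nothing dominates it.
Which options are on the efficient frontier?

A, B, E

A: not dominated.
B: not dominated (best experience).
C: dominated by E (experience 7≥3, interview score 9.6≥9.1, salary ask 135≤194).
D: dominated by E (experience 7≥7, interview score 9.6≥6.5, salary ask 135≤157).
E: not dominated (best interview score).
F: dominated by A (experience 12≥3, interview score 7.6≥3.2, salary ask 165≤239).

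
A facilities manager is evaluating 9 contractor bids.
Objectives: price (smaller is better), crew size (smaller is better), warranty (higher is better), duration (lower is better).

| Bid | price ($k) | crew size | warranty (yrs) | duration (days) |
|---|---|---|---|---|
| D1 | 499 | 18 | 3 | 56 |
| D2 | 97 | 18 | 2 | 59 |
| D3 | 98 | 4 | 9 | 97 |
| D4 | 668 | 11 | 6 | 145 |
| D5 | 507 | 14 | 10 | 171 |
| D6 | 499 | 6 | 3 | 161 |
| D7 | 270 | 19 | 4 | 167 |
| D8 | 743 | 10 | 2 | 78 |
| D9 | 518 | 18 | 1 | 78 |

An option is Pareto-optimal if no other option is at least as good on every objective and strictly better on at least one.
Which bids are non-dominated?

D1: not dominated (best duration).
D2: not dominated (best price).
D3: not dominated (best crew size).
D4: dominated by D3 (price 98≤668, crew size 4≤11, warranty 9≥6, duration 97≤145).
D5: not dominated (best warranty).
D6: dominated by D3 (price 98≤499, crew size 4≤6, warranty 9≥3, duration 97≤161).
D7: dominated by D3 (price 98≤270, crew size 4≤19, warranty 9≥4, duration 97≤167).
D8: not dominated.
D9: dominated by D1 (price 499≤518, crew size 18≤18, warranty 3≥1, duration 56≤78).

D1, D2, D3, D5, D8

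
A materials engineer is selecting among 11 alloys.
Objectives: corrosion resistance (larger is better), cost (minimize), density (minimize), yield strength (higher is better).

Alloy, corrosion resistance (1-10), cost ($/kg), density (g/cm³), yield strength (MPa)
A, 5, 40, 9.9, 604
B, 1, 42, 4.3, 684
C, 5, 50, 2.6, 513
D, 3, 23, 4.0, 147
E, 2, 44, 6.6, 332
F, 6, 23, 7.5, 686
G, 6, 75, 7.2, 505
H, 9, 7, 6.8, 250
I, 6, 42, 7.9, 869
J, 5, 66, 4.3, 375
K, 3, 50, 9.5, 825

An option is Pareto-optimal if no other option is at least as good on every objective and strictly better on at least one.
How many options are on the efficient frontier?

A: dominated by F (corrosion resistance 6≥5, cost 23≤40, density 7.5≤9.9, yield strength 686≥604).
B: not dominated.
C: not dominated (best density).
D: not dominated.
E: not dominated.
F: not dominated.
G: not dominated.
H: not dominated (best corrosion resistance).
I: not dominated (best yield strength).
J: dominated by C (corrosion resistance 5≥5, cost 50≤66, density 2.6≤4.3, yield strength 513≥375).
K: dominated by I (corrosion resistance 6≥3, cost 42≤50, density 7.9≤9.5, yield strength 869≥825).
Pareto-optimal: B, C, D, E, F, G, H, I → 8.

8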